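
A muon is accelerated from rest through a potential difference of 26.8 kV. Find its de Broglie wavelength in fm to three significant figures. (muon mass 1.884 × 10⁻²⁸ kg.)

KE = eV = 1.602 × 10⁻¹⁹ × 2.680 × 10⁴ = 4.293 × 10⁻¹⁵ J.
p = √(2mKE) = √(2 × 1.884 × 10⁻²⁸ × 4.293 × 10⁻¹⁵) = 1.272 × 10⁻²¹ kg·m/s.
λ = h/p = 6.626 × 10⁻³⁴ / 1.272 × 10⁻²¹ = 5.21 × 10⁻¹³ m = 521 fm.

λ = 521 fm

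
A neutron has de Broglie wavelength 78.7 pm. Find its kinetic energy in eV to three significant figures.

KE = 0.132 eV

p = h/λ = 6.626 × 10⁻³⁴ / 7.870 × 10⁻¹¹ = 8.419 × 10⁻²⁴ kg·m/s.
KE = p²/(2m) = (8.419 × 10⁻²⁴)² / (2 × 1.675 × 10⁻²⁷) = 2.116 × 10⁻²⁰ J = 0.132 eV.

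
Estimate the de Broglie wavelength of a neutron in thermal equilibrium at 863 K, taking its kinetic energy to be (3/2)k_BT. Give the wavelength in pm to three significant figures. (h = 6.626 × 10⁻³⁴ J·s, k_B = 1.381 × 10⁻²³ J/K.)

λ = 85.6 pm

KE = (3/2)k_BT = 1.5 × 1.381 × 10⁻²³ × 863 = 1.788 × 10⁻²⁰ J.
p = √(2mKE) = √(2 × 1.675 × 10⁻²⁷ × 1.788 × 10⁻²⁰) = 7.739 × 10⁻²⁴ kg·m/s.
λ = h/p = 8.56 × 10⁻¹¹ m = 85.6 pm.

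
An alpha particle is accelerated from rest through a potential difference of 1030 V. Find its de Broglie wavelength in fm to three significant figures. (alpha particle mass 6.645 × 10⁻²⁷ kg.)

λ = 316 fm

KE = 2eV = 2 × 1.602 × 10⁻¹⁹ × 1030 = 3.300 × 10⁻¹⁶ J.
p = √(2mKE) = √(2 × 6.645 × 10⁻²⁷ × 3.300 × 10⁻¹⁶) = 2.094 × 10⁻²¹ kg·m/s.
λ = h/p = 6.626 × 10⁻³⁴ / 2.094 × 10⁻²¹ = 3.16 × 10⁻¹³ m = 316 fm.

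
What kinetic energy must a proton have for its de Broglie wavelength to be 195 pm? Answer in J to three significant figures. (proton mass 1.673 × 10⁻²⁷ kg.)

KE = 3.45 × 10⁻²¹ J

p = h/λ = 6.626 × 10⁻³⁴ / 1.950 × 10⁻¹⁰ = 3.398 × 10⁻²⁴ kg·m/s.
KE = p²/(2m) = (3.398 × 10⁻²⁴)² / (2 × 1.673 × 10⁻²⁷) = 3.451 × 10⁻²¹ J = 3.45 × 10⁻²¹ J.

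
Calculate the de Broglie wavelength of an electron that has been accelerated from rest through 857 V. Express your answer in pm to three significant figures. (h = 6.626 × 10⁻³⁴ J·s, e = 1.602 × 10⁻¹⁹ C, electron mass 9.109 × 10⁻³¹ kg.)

λ = 41.9 pm

KE = eV = 1.602 × 10⁻¹⁹ × 857.0 = 1.373 × 10⁻¹⁶ J.
p = √(2mKE) = √(2 × 9.109 × 10⁻³¹ × 1.373 × 10⁻¹⁶) = 1.582 × 10⁻²³ kg·m/s.
λ = h/p = 6.626 × 10⁻³⁴ / 1.582 × 10⁻²³ = 4.19 × 10⁻¹¹ m = 41.9 pm.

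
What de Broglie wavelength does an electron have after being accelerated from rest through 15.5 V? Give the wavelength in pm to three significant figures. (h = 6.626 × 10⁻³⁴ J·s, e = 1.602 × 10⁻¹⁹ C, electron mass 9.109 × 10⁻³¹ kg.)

λ = 312 pm

KE = eV = 1.602 × 10⁻¹⁹ × 15.50 = 2.483 × 10⁻¹⁸ J.
p = √(2mKE) = √(2 × 9.109 × 10⁻³¹ × 2.483 × 10⁻¹⁸) = 2.127 × 10⁻²⁴ kg·m/s.
λ = h/p = 6.626 × 10⁻³⁴ / 2.127 × 10⁻²⁴ = 3.12 × 10⁻¹⁰ m = 312 pm.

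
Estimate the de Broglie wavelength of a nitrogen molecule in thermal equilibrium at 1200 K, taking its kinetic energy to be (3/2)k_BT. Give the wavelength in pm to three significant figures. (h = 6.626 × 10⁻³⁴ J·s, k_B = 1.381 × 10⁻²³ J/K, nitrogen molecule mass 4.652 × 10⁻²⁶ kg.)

KE = (3/2)k_BT = 1.5 × 1.381 × 10⁻²³ × 1200 = 2.486 × 10⁻²⁰ J.
p = √(2mKE) = √(2 × 4.652 × 10⁻²⁶ × 2.486 × 10⁻²⁰) = 4.809 × 10⁻²³ kg·m/s.
λ = h/p = 1.38 × 10⁻¹¹ m = 13.8 pm.

λ = 13.8 pm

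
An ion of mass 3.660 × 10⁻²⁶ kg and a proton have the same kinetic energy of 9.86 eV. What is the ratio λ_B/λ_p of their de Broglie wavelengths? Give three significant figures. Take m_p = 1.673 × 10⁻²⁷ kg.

At fixed KE, p = √(2mKE) so λ = h/p ∝ 1/√m.
λ_B/λ_p = √(m_p/m_B) = √(1.673 × 10⁻²⁷/3.660 × 10⁻²⁶) = √(0.04571) = 0.214.

λ_B/λ_p = 0.214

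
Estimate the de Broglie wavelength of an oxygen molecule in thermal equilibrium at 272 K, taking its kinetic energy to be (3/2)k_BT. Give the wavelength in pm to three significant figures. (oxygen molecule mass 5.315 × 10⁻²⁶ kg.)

λ = 27.1 pm

KE = (3/2)k_BT = 1.5 × 1.381 × 10⁻²³ × 272 = 5.634 × 10⁻²¹ J.
p = √(2mKE) = √(2 × 5.315 × 10⁻²⁶ × 5.634 × 10⁻²¹) = 2.447 × 10⁻²³ kg·m/s.
λ = h/p = 2.71 × 10⁻¹¹ m = 27.1 pm.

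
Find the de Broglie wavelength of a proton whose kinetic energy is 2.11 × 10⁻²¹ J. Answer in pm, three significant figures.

λ = 249 pm

p = √(2mKE) = √(2 × 1.673 × 10⁻²⁷ × 2.110 × 10⁻²¹) = 2.657 × 10⁻²⁴ kg·m/s.
λ = h/p = 6.626 × 10⁻³⁴ / 2.657 × 10⁻²⁴ = 2.49 × 10⁻¹⁰ m = 249 pm.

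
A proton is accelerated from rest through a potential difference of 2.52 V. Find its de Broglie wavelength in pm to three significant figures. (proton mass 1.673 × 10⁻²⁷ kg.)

λ = 18.0 pm

KE = eV = 1.602 × 10⁻¹⁹ × 2.520 = 4.037 × 10⁻¹⁹ J.
p = √(2mKE) = √(2 × 1.673 × 10⁻²⁷ × 4.037 × 10⁻¹⁹) = 3.675 × 10⁻²³ kg·m/s.
λ = h/p = 6.626 × 10⁻³⁴ / 3.675 × 10⁻²³ = 1.80 × 10⁻¹¹ m = 18.0 pm.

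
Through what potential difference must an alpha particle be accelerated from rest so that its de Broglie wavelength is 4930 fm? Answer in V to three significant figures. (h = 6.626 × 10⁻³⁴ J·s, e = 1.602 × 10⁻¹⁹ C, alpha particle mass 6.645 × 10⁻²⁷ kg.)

V = 4.24 V

p = h/λ = 6.626 × 10⁻³⁴ / 4.930 × 10⁻¹² = 1.344 × 10⁻²² kg·m/s.
KE = p²/(2m) = 1.359 × 10⁻¹⁸ J.
V = KE/2e = 1.359 × 10⁻¹⁸ / (2 × 1.602 × 10⁻¹⁹) = 4.24 V.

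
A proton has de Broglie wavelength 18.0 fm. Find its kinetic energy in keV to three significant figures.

KE = 2530 keV

p = h/λ = 6.626 × 10⁻³⁴ / 1.800 × 10⁻¹⁴ = 3.681 × 10⁻²⁰ kg·m/s.
KE = p²/(2m) = (3.681 × 10⁻²⁰)² / (2 × 1.673 × 10⁻²⁷) = 4.050 × 10⁻¹³ J = 2530 keV.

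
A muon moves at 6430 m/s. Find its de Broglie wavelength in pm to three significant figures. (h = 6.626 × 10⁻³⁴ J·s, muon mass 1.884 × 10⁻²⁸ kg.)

λ = 547 pm

p = mv = 1.884 × 10⁻²⁸ × 6430 = 1.211 × 10⁻²⁴ kg·m/s.
λ = h/p = 6.626 × 10⁻³⁴ / 1.211 × 10⁻²⁴ = 5.47 × 10⁻¹⁰ m = 547 pm.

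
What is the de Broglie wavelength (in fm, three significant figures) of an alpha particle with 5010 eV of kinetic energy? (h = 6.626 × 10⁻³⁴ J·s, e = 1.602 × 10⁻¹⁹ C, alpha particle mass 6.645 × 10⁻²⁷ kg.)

KE = 5010 eV = 8.026 × 10⁻¹⁶ J.
p = √(2mKE) = √(2 × 6.645 × 10⁻²⁷ × 8.026 × 10⁻¹⁶) = 3.266 × 10⁻²¹ kg·m/s.
λ = h/p = 6.626 × 10⁻³⁴ / 3.266 × 10⁻²¹ = 2.03 × 10⁻¹³ m = 203 fm.

λ = 203 fm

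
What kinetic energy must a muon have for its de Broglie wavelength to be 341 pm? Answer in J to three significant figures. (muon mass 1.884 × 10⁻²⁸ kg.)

p = h/λ = 6.626 × 10⁻³⁴ / 3.410 × 10⁻¹⁰ = 1.943 × 10⁻²⁴ kg·m/s.
KE = p²/(2m) = (1.943 × 10⁻²⁴)² / (2 × 1.884 × 10⁻²⁸) = 1.002 × 10⁻²⁰ J = 1.00 × 10⁻²⁰ J.

KE = 1.00 × 10⁻²⁰ J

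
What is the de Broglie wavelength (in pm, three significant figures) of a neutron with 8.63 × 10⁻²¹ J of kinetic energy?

p = √(2mKE) = √(2 × 1.675 × 10⁻²⁷ × 8.630 × 10⁻²¹) = 5.377 × 10⁻²⁴ kg·m/s.
λ = h/p = 6.626 × 10⁻³⁴ / 5.377 × 10⁻²⁴ = 1.23 × 10⁻¹⁰ m = 123 pm.

λ = 123 pm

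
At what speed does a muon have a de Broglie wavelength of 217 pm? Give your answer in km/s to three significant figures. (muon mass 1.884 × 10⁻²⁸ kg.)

v = 16.2 km/s

p = h/λ = 6.626 × 10⁻³⁴ / 2.170 × 10⁻¹⁰ = 3.053 × 10⁻²⁴ kg·m/s.
v = p/m = 3.053 × 10⁻²⁴ / 1.884 × 10⁻²⁸ = 1.62 × 10⁴ m/s = 16.2 km/s.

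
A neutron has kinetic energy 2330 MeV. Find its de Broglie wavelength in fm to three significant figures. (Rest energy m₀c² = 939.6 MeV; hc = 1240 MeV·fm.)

λ = 0.396 fm

Total energy E = KE + m₀c² = 2330 + 939.6 = 3269.6 MeV.
(pc)² = E² − (m₀c²)² = (3269.6)² − (939.6)² = 9.807 × 10⁶ MeV², so pc = 3132 MeV.
λ = hc/(pc) = 1240 MeV·fm / 3132 MeV = 0.396 fm.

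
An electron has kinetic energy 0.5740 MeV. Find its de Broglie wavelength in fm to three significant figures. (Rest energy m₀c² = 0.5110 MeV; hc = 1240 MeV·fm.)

Total energy E = KE + m₀c² = 0.5740 + 0.5110 = 1.0850 MeV.
(pc)² = E² − (m₀c²)² = (1.0850)² − (0.5110)² = 0.9161 MeV², so pc = 0.9571 MeV.
λ = hc/(pc) = 1240 MeV·fm / 0.9571 MeV = 1300 fm.

λ = 1300 fm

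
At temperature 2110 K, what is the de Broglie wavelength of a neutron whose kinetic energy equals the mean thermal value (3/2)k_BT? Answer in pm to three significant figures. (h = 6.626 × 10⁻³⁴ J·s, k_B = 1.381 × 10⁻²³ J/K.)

KE = (3/2)k_BT = 1.5 × 1.381 × 10⁻²³ × 2110 = 4.371 × 10⁻²⁰ J.
p = √(2mKE) = √(2 × 1.675 × 10⁻²⁷ × 4.371 × 10⁻²⁰) = 1.210 × 10⁻²³ kg·m/s.
λ = h/p = 5.48 × 10⁻¹¹ m = 54.8 pm.

λ = 54.8 pm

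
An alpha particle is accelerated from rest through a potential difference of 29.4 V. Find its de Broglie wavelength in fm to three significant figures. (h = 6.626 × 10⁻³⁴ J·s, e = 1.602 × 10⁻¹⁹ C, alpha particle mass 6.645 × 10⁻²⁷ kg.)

λ = 1870 fm

KE = 2eV = 2 × 1.602 × 10⁻¹⁹ × 29.40 = 9.420 × 10⁻¹⁸ J.
p = √(2mKE) = √(2 × 6.645 × 10⁻²⁷ × 9.420 × 10⁻¹⁸) = 3.538 × 10⁻²² kg·m/s.
λ = h/p = 6.626 × 10⁻³⁴ / 3.538 × 10⁻²² = 1.87 × 10⁻¹² m = 1870 fm.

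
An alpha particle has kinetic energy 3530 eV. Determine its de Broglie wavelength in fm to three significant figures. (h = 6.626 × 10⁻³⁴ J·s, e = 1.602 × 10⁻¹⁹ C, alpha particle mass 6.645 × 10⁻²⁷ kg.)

λ = 242 fm

KE = 3530 eV = 5.655 × 10⁻¹⁶ J.
p = √(2mKE) = √(2 × 6.645 × 10⁻²⁷ × 5.655 × 10⁻¹⁶) = 2.741 × 10⁻²¹ kg·m/s.
λ = h/p = 6.626 × 10⁻³⁴ / 2.741 × 10⁻²¹ = 2.42 × 10⁻¹³ m = 242 fm.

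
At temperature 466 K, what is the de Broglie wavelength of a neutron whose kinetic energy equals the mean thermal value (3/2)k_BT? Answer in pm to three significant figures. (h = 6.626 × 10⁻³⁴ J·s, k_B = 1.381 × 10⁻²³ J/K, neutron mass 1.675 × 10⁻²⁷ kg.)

λ = 117 pm

KE = (3/2)k_BT = 1.5 × 1.381 × 10⁻²³ × 466 = 9.653 × 10⁻²¹ J.
p = √(2mKE) = √(2 × 1.675 × 10⁻²⁷ × 9.653 × 10⁻²¹) = 5.687 × 10⁻²⁴ kg·m/s.
λ = h/p = 1.17 × 10⁻¹⁰ m = 117 pm.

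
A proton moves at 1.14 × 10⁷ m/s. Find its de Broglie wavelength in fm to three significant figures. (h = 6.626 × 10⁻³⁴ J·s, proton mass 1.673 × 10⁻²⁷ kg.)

p = mv = 1.673 × 10⁻²⁷ × 1.14 × 10⁷ = 1.907 × 10⁻²⁰ kg·m/s.
λ = h/p = 6.626 × 10⁻³⁴ / 1.907 × 10⁻²⁰ = 3.47 × 10⁻¹⁴ m = 34.7 fm.

λ = 34.7 fm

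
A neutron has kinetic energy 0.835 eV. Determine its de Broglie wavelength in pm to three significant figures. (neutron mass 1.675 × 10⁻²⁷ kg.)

λ = 31.3 pm

KE = 0.835 eV = 1.338 × 10⁻¹⁹ J.
p = √(2mKE) = √(2 × 1.675 × 10⁻²⁷ × 1.338 × 10⁻¹⁹) = 2.117 × 10⁻²³ kg·m/s.
λ = h/p = 6.626 × 10⁻³⁴ / 2.117 × 10⁻²³ = 3.13 × 10⁻¹¹ m = 31.3 pm.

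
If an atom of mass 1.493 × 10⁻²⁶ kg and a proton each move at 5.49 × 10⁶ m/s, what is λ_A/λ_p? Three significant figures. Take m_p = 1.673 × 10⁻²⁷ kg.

λ_A/λ_p = 0.112

At fixed v, p = mv so λ = h/(mv) ∝ 1/m.
λ_A/λ_p = m_p/m_A = 1.673 × 10⁻²⁷/1.493 × 10⁻²⁶ = 0.112.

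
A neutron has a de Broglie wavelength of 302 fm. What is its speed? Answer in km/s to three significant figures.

v = 1310 km/s

p = h/λ = 6.626 × 10⁻³⁴ / 3.020 × 10⁻¹³ = 2.194 × 10⁻²¹ kg·m/s.
v = p/m = 2.194 × 10⁻²¹ / 1.675 × 10⁻²⁷ = 1.31 × 10⁶ m/s = 1310 km/s.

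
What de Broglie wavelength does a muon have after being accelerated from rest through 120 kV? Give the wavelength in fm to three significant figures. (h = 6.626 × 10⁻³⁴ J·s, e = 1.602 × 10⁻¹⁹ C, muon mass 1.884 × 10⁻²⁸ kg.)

KE = eV = 1.602 × 10⁻¹⁹ × 1.200 × 10⁵ = 1.922 × 10⁻¹⁴ J.
p = √(2mKE) = √(2 × 1.884 × 10⁻²⁸ × 1.922 × 10⁻¹⁴) = 2.691 × 10⁻²¹ kg·m/s.
λ = h/p = 6.626 × 10⁻³⁴ / 2.691 × 10⁻²¹ = 2.46 × 10⁻¹³ m = 246 fm.

λ = 246 fm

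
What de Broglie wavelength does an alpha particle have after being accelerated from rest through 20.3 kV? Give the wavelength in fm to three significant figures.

KE = 2eV = 2 × 1.602 × 10⁻¹⁹ × 2.030 × 10⁴ = 6.504 × 10⁻¹⁵ J.
p = √(2mKE) = √(2 × 6.645 × 10⁻²⁷ × 6.504 × 10⁻¹⁵) = 9.297 × 10⁻²¹ kg·m/s.
λ = h/p = 6.626 × 10⁻³⁴ / 9.297 × 10⁻²¹ = 7.13 × 10⁻¹⁴ m = 71.3 fm.

λ = 71.3 fm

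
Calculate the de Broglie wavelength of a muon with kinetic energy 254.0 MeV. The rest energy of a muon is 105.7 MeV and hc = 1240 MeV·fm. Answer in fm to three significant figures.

λ = 3.61 fm

Total energy E = KE + m₀c² = 254.0 + 105.7 = 359.7 MeV.
(pc)² = E² − (m₀c²)² = (359.7)² − (105.7)² = 1.182 × 10⁵ MeV², so pc = 343.8 MeV.
λ = hc/(pc) = 1240 MeV·fm / 343.8 MeV = 3.61 fm.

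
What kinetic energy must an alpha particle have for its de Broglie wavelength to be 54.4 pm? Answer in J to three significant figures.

p = h/λ = 6.626 × 10⁻³⁴ / 5.440 × 10⁻¹¹ = 1.218 × 10⁻²³ kg·m/s.
KE = p²/(2m) = (1.218 × 10⁻²³)² / (2 × 6.645 × 10⁻²⁷) = 1.116 × 10⁻²⁰ J = 1.12 × 10⁻²⁰ J.

KE = 1.12 × 10⁻²⁰ J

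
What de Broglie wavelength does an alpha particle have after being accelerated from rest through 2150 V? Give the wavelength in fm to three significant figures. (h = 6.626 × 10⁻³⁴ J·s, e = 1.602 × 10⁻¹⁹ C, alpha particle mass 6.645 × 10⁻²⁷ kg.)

KE = 2eV = 2 × 1.602 × 10⁻¹⁹ × 2150 = 6.889 × 10⁻¹⁶ J.
p = √(2mKE) = √(2 × 6.645 × 10⁻²⁷ × 6.889 × 10⁻¹⁶) = 3.026 × 10⁻²¹ kg·m/s.
λ = h/p = 6.626 × 10⁻³⁴ / 3.026 × 10⁻²¹ = 2.19 × 10⁻¹³ m = 219 fm.

λ = 219 fm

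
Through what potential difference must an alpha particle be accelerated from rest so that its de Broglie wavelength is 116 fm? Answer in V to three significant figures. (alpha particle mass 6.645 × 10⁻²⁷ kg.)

p = h/λ = 6.626 × 10⁻³⁴ / 1.160 × 10⁻¹³ = 5.712 × 10⁻²¹ kg·m/s.
KE = p²/(2m) = 2.455 × 10⁻¹⁵ J.
V = KE/2e = 2.455 × 10⁻¹⁵ / (2 × 1.602 × 10⁻¹⁹) = 7660 V.

V = 7660 V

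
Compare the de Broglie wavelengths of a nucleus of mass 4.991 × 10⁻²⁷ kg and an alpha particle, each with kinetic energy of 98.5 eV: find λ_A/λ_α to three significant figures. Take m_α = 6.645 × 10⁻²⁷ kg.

λ_A/λ_α = 1.15

At fixed KE, p = √(2mKE) so λ = h/p ∝ 1/√m.
λ_A/λ_α = √(m_α/m_A) = √(6.645 × 10⁻²⁷/4.991 × 10⁻²⁷) = √(1.331) = 1.15.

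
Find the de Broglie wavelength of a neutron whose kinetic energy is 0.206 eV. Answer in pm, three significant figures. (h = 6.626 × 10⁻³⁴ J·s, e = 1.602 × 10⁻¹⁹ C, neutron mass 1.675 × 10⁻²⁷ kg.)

λ = 63.0 pm

KE = 0.206 eV = 3.300 × 10⁻²⁰ J.
p = √(2mKE) = √(2 × 1.675 × 10⁻²⁷ × 3.300 × 10⁻²⁰) = 1.051 × 10⁻²³ kg·m/s.
λ = h/p = 6.626 × 10⁻³⁴ / 1.051 × 10⁻²³ = 6.30 × 10⁻¹¹ m = 63.0 pm.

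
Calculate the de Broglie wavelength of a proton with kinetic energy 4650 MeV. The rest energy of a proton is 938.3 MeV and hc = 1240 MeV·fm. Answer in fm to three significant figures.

λ = 0.225 fm

Total energy E = KE + m₀c² = 4650 + 938.3 = 5588.3 MeV.
(pc)² = E² − (m₀c²)² = (5588.3)² − (938.3)² = 3.035 × 10⁷ MeV², so pc = 5509 MeV.
λ = hc/(pc) = 1240 MeV·fm / 5509 MeV = 0.225 fm.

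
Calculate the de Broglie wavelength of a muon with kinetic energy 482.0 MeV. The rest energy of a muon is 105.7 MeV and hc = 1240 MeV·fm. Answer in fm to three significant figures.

λ = 2.14 fm

Total energy E = KE + m₀c² = 482.0 + 105.7 = 587.7 MeV.
(pc)² = E² − (m₀c²)² = (587.7)² − (105.7)² = 3.342 × 10⁵ MeV², so pc = 578.1 MeV.
λ = hc/(pc) = 1240 MeV·fm / 578.1 MeV = 2.14 fm.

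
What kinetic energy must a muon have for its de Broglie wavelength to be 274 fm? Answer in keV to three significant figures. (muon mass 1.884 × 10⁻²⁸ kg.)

p = h/λ = 6.626 × 10⁻³⁴ / 2.740 × 10⁻¹³ = 2.418 × 10⁻²¹ kg·m/s.
KE = p²/(2m) = (2.418 × 10⁻²¹)² / (2 × 1.884 × 10⁻²⁸) = 1.552 × 10⁻¹⁴ J = 96.9 keV.

KE = 96.9 keV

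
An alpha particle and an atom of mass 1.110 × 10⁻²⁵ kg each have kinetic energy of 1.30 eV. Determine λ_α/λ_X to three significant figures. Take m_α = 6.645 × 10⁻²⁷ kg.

At fixed KE, p = √(2mKE) so λ = h/p ∝ 1/√m.
λ_α/λ_X = √(m_X/m_α) = √(1.110 × 10⁻²⁵/6.645 × 10⁻²⁷) = √(16.70) = 4.09.

λ_α/λ_X = 4.09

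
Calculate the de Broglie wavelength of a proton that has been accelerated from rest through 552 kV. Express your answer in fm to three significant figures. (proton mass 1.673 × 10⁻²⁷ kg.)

λ = 38.5 fm

KE = eV = 1.602 × 10⁻¹⁹ × 5.520 × 10⁵ = 8.843 × 10⁻¹⁴ J.
p = √(2mKE) = √(2 × 1.673 × 10⁻²⁷ × 8.843 × 10⁻¹⁴) = 1.720 × 10⁻²⁰ kg·m/s.
λ = h/p = 6.626 × 10⁻³⁴ / 1.720 × 10⁻²⁰ = 3.85 × 10⁻¹⁴ m = 38.5 fm.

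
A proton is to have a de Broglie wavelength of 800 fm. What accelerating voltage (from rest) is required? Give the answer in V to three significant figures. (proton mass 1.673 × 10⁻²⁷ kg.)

V = 1280 V

p = h/λ = 6.626 × 10⁻³⁴ / 8.000 × 10⁻¹³ = 8.282 × 10⁻²² kg·m/s.
KE = p²/(2m) = 2.050 × 10⁻¹⁶ J.
V = KE/e = 2.050 × 10⁻¹⁶ / (1.602 × 10⁻¹⁹) = 1280 V.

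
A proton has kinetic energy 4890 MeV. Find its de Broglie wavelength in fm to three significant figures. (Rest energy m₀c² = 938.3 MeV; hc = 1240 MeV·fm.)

λ = 0.216 fm

Total energy E = KE + m₀c² = 4890 + 938.3 = 5828.3 MeV.
(pc)² = E² − (m₀c²)² = (5828.3)² − (938.3)² = 3.309 × 10⁷ MeV², so pc = 5752 MeV.
λ = hc/(pc) = 1240 MeV·fm / 5752 MeV = 0.216 fm.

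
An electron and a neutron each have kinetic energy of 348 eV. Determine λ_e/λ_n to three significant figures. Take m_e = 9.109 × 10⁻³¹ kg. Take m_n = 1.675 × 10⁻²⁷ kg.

At fixed KE, p = √(2mKE) so λ = h/p ∝ 1/√m.
λ_e/λ_n = √(m_n/m_e) = √(1.675 × 10⁻²⁷/9.109 × 10⁻³¹) = √(1839) = 42.9.

λ_e/λ_n = 42.9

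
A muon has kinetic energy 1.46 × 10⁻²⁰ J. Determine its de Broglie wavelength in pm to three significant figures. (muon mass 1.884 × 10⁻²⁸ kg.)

p = √(2mKE) = √(2 × 1.884 × 10⁻²⁸ × 1.460 × 10⁻²⁰) = 2.345 × 10⁻²⁴ kg·m/s.
λ = h/p = 6.626 × 10⁻³⁴ / 2.345 × 10⁻²⁴ = 2.83 × 10⁻¹⁰ m = 283 pm.

λ = 283 pm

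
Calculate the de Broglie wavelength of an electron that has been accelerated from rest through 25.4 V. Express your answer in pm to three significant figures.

λ = 243 pm

KE = eV = 1.602 × 10⁻¹⁹ × 25.40 = 4.069 × 10⁻¹⁸ J.
p = √(2mKE) = √(2 × 9.109 × 10⁻³¹ × 4.069 × 10⁻¹⁸) = 2.723 × 10⁻²⁴ kg·m/s.
λ = h/p = 6.626 × 10⁻³⁴ / 2.723 × 10⁻²⁴ = 2.43 × 10⁻¹⁰ m = 243 pm.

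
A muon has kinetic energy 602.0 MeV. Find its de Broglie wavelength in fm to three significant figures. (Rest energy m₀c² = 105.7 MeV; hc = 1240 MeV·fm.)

Total energy E = KE + m₀c² = 602.0 + 105.7 = 707.7 MeV.
(pc)² = E² − (m₀c²)² = (707.7)² − (105.7)² = 4.897 × 10⁵ MeV², so pc = 699.8 MeV.
λ = hc/(pc) = 1240 MeV·fm / 699.8 MeV = 1.77 fm.

λ = 1.77 fm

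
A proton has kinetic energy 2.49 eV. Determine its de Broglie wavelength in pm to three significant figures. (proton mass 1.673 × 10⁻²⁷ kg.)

KE = 2.49 eV = 3.989 × 10⁻¹⁹ J.
p = √(2mKE) = √(2 × 1.673 × 10⁻²⁷ × 3.989 × 10⁻¹⁹) = 3.653 × 10⁻²³ kg·m/s.
λ = h/p = 6.626 × 10⁻³⁴ / 3.653 × 10⁻²³ = 1.81 × 10⁻¹¹ m = 18.1 pm.

λ = 18.1 pm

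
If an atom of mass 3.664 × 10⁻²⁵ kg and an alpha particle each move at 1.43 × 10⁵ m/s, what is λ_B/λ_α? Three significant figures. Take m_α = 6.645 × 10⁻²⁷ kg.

λ_B/λ_α = 0.0181

At fixed v, p = mv so λ = h/(mv) ∝ 1/m.
λ_B/λ_α = m_α/m_B = 6.645 × 10⁻²⁷/3.664 × 10⁻²⁵ = 0.0181.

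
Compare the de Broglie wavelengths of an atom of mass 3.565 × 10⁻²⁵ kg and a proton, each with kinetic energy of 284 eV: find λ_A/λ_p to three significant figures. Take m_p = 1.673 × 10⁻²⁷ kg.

At fixed KE, p = √(2mKE) so λ = h/p ∝ 1/√m.
λ_A/λ_p = √(m_p/m_A) = √(1.673 × 10⁻²⁷/3.565 × 10⁻²⁵) = √(4.693 × 10⁻³) = 0.0685.

λ_A/λ_p = 0.0685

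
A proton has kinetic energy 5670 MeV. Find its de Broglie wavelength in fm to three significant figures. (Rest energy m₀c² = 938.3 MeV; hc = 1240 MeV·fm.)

λ = 0.190 fm

Total energy E = KE + m₀c² = 5670 + 938.3 = 6608.3 MeV.
(pc)² = E² − (m₀c²)² = (6608.3)² − (938.3)² = 4.279 × 10⁷ MeV², so pc = 6541 MeV.
λ = hc/(pc) = 1240 MeV·fm / 6541 MeV = 0.190 fm.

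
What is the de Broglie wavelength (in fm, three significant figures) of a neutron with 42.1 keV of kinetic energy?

λ = 139 fm

KE = 42.1 keV = 6.744 × 10⁻¹⁵ J.
p = √(2mKE) = √(2 × 1.675 × 10⁻²⁷ × 6.744 × 10⁻¹⁵) = 4.753 × 10⁻²¹ kg·m/s.
λ = h/p = 6.626 × 10⁻³⁴ / 4.753 × 10⁻²¹ = 1.39 × 10⁻¹³ m = 139 fm.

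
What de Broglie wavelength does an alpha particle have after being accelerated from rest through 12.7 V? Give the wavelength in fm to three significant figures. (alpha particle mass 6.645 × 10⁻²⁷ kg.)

KE = 2eV = 2 × 1.602 × 10⁻¹⁹ × 12.70 = 4.069 × 10⁻¹⁸ J.
p = √(2mKE) = √(2 × 6.645 × 10⁻²⁷ × 4.069 × 10⁻¹⁸) = 2.325 × 10⁻²² kg·m/s.
λ = h/p = 6.626 × 10⁻³⁴ / 2.325 × 10⁻²² = 2.85 × 10⁻¹² m = 2850 fm.

λ = 2850 fm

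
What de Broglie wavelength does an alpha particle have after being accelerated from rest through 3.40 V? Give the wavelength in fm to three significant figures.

λ = 5510 fm

KE = 2eV = 2 × 1.602 × 10⁻¹⁹ × 3.400 = 1.089 × 10⁻¹⁸ J.
p = √(2mKE) = √(2 × 6.645 × 10⁻²⁷ × 1.089 × 10⁻¹⁸) = 1.203 × 10⁻²² kg·m/s.
λ = h/p = 6.626 × 10⁻³⁴ / 1.203 × 10⁻²² = 5.51 × 10⁻¹² m = 5510 fm.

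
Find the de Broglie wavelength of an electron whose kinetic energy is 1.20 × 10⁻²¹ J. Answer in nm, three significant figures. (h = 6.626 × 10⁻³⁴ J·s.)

p = √(2mKE) = √(2 × 9.109 × 10⁻³¹ × 1.200 × 10⁻²¹) = 4.676 × 10⁻²⁶ kg·m/s.
λ = h/p = 6.626 × 10⁻³⁴ / 4.676 × 10⁻²⁶ = 1.42 × 10⁻⁸ m = 14.2 nm.

λ = 14.2 nm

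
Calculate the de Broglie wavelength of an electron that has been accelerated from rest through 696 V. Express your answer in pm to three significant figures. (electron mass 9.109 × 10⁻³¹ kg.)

KE = eV = 1.602 × 10⁻¹⁹ × 696.0 = 1.115 × 10⁻¹⁶ J.
p = √(2mKE) = √(2 × 9.109 × 10⁻³¹ × 1.115 × 10⁻¹⁶) = 1.425 × 10⁻²³ kg·m/s.
λ = h/p = 6.626 × 10⁻³⁴ / 1.425 × 10⁻²³ = 4.65 × 10⁻¹¹ m = 46.5 pm.

λ = 46.5 pm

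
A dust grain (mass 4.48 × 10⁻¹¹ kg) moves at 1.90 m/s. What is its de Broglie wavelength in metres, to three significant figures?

λ = 7.78 × 10⁻²⁴ m

p = mv = 4.48 × 10⁻¹¹ × 1.90 = 8.512 × 10⁻¹¹ kg·m/s.
λ = h/p = 6.626 × 10⁻³⁴ / 8.512 × 10⁻¹¹ = 7.78 × 10⁻²⁴ m.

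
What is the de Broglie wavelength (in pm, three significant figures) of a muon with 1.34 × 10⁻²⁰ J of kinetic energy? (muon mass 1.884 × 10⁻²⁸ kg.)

p = √(2mKE) = √(2 × 1.884 × 10⁻²⁸ × 1.340 × 10⁻²⁰) = 2.247 × 10⁻²⁴ kg·m/s.
λ = h/p = 6.626 × 10⁻³⁴ / 2.247 × 10⁻²⁴ = 2.95 × 10⁻¹⁰ m = 295 pm.

λ = 295 pm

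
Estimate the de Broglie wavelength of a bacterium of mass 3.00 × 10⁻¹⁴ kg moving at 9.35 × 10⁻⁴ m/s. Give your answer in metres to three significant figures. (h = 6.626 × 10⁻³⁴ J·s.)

λ = 2.36 × 10⁻¹⁷ m

p = mv = 3.00 × 10⁻¹⁴ × 9.35 × 10⁻⁴ = 2.805 × 10⁻¹⁷ kg·m/s.
λ = h/p = 6.626 × 10⁻³⁴ / 2.805 × 10⁻¹⁷ = 2.36 × 10⁻¹⁷ m.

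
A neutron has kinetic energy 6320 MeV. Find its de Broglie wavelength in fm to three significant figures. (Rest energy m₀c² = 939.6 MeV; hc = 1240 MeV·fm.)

λ = 0.172 fm

Total energy E = KE + m₀c² = 6320 + 939.6 = 7259.6 MeV.
(pc)² = E² − (m₀c²)² = (7259.6)² − (939.6)² = 5.182 × 10⁷ MeV², so pc = 7199 MeV.
λ = hc/(pc) = 1240 MeV·fm / 7199 MeV = 0.172 fm.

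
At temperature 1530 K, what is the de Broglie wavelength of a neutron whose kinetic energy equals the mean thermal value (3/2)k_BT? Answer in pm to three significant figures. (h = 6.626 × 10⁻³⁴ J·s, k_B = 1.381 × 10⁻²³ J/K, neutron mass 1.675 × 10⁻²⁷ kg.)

KE = (3/2)k_BT = 1.5 × 1.381 × 10⁻²³ × 1530 = 3.169 × 10⁻²⁰ J.
p = √(2mKE) = √(2 × 1.675 × 10⁻²⁷ × 3.169 × 10⁻²⁰) = 1.030 × 10⁻²³ kg·m/s.
λ = h/p = 6.43 × 10⁻¹¹ m = 64.3 pm.

λ = 64.3 pm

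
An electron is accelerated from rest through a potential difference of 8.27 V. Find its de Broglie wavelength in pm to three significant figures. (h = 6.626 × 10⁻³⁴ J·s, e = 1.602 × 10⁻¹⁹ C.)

λ = 426 pm

KE = eV = 1.602 × 10⁻¹⁹ × 8.270 = 1.325 × 10⁻¹⁸ J.
p = √(2mKE) = √(2 × 9.109 × 10⁻³¹ × 1.325 × 10⁻¹⁸) = 1.554 × 10⁻²⁴ kg·m/s.
λ = h/p = 6.626 × 10⁻³⁴ / 1.554 × 10⁻²⁴ = 4.26 × 10⁻¹⁰ m = 426 pm.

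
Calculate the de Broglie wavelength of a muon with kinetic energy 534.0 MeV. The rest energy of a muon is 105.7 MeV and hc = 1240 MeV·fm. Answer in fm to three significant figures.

λ = 1.97 fm

Total energy E = KE + m₀c² = 534.0 + 105.7 = 639.7 MeV.
(pc)² = E² − (m₀c²)² = (639.7)² − (105.7)² = 3.980 × 10⁵ MeV², so pc = 630.9 MeV.
λ = hc/(pc) = 1240 MeV·fm / 630.9 MeV = 1.97 fm.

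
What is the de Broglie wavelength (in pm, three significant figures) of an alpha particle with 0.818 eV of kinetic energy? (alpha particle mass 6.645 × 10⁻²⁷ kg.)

λ = 15.9 pm

KE = 0.818 eV = 1.310 × 10⁻¹⁹ J.
p = √(2mKE) = √(2 × 6.645 × 10⁻²⁷ × 1.310 × 10⁻¹⁹) = 4.173 × 10⁻²³ kg·m/s.
λ = h/p = 6.626 × 10⁻³⁴ / 4.173 × 10⁻²³ = 1.59 × 10⁻¹¹ m = 15.9 pm.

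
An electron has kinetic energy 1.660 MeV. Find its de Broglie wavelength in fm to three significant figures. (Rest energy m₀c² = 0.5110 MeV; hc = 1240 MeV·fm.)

Total energy E = KE + m₀c² = 1.660 + 0.5110 = 2.1710 MeV.
(pc)² = E² − (m₀c²)² = (2.1710)² − (0.5110)² = 4.452 MeV², so pc = 2.110 MeV.
λ = hc/(pc) = 1240 MeV·fm / 2.110 MeV = 588 fm.

λ = 588 fm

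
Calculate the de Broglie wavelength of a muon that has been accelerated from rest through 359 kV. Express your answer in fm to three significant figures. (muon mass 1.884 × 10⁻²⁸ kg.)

λ = 142 fm

KE = eV = 1.602 × 10⁻¹⁹ × 3.590 × 10⁵ = 5.751 × 10⁻¹⁴ J.
p = √(2mKE) = √(2 × 1.884 × 10⁻²⁸ × 5.751 × 10⁻¹⁴) = 4.655 × 10⁻²¹ kg·m/s.
λ = h/p = 6.626 × 10⁻³⁴ / 4.655 × 10⁻²¹ = 1.42 × 10⁻¹³ m = 142 fm.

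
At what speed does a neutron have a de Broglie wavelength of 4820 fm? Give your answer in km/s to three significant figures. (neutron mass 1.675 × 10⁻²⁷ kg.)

p = h/λ = 6.626 × 10⁻³⁴ / 4.820 × 10⁻¹² = 1.375 × 10⁻²² kg·m/s.
v = p/m = 1.375 × 10⁻²² / 1.675 × 10⁻²⁷ = 8.21 × 10⁴ m/s = 82.1 km/s.

v = 82.1 km/s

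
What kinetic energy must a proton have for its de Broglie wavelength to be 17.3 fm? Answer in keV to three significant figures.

KE = 2740 keV

p = h/λ = 6.626 × 10⁻³⁴ / 1.730 × 10⁻¹⁴ = 3.830 × 10⁻²⁰ kg·m/s.
KE = p²/(2m) = (3.830 × 10⁻²⁰)² / (2 × 1.673 × 10⁻²⁷) = 4.384 × 10⁻¹³ J = 2740 keV.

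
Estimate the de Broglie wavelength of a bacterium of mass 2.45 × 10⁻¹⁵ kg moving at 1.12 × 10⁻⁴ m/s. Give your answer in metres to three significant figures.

p = mv = 2.45 × 10⁻¹⁵ × 1.12 × 10⁻⁴ = 2.744 × 10⁻¹⁹ kg·m/s.
λ = h/p = 6.626 × 10⁻³⁴ / 2.744 × 10⁻¹⁹ = 2.41 × 10⁻¹⁵ m.

λ = 2.41 × 10⁻¹⁵ m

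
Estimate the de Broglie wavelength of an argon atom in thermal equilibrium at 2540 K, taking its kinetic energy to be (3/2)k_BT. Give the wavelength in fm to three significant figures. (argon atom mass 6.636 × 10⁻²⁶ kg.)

λ = 7930 fm

KE = (3/2)k_BT = 1.5 × 1.381 × 10⁻²³ × 2540 = 5.262 × 10⁻²⁰ J.
p = √(2mKE) = √(2 × 6.636 × 10⁻²⁶ × 5.262 × 10⁻²⁰) = 8.357 × 10⁻²³ kg·m/s.
λ = h/p = 7.93 × 10⁻¹² m = 7930 fm.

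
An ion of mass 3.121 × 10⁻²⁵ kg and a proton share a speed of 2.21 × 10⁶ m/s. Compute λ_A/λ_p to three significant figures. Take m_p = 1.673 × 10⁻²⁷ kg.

λ_A/λ_p = 5.36 × 10⁻³

At fixed v, p = mv so λ = h/(mv) ∝ 1/m.
λ_A/λ_p = m_p/m_A = 1.673 × 10⁻²⁷/3.121 × 10⁻²⁵ = 5.36 × 10⁻³.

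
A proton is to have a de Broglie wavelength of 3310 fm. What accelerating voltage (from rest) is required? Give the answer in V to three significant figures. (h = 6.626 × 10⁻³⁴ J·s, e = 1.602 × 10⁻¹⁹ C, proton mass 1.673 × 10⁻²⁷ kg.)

p = h/λ = 6.626 × 10⁻³⁴ / 3.310 × 10⁻¹² = 2.002 × 10⁻²² kg·m/s.
KE = p²/(2m) = 1.198 × 10⁻¹⁷ J.
V = KE/e = 1.198 × 10⁻¹⁷ / (1.602 × 10⁻¹⁹) = 74.8 V.

V = 74.8 V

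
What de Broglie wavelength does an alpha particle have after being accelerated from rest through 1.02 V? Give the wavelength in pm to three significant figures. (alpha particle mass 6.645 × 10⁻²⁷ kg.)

λ = 10.1 pm

KE = 2eV = 2 × 1.602 × 10⁻¹⁹ × 1.020 = 3.268 × 10⁻¹⁹ J.
p = √(2mKE) = √(2 × 6.645 × 10⁻²⁷ × 3.268 × 10⁻¹⁹) = 6.590 × 10⁻²³ kg·m/s.
λ = h/p = 6.626 × 10⁻³⁴ / 6.590 × 10⁻²³ = 1.01 × 10⁻¹¹ m = 10.1 pm.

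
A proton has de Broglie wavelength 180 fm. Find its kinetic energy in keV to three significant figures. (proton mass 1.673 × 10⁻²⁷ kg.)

KE = 25.3 keV

p = h/λ = 6.626 × 10⁻³⁴ / 1.800 × 10⁻¹³ = 3.681 × 10⁻²¹ kg·m/s.
KE = p²/(2m) = (3.681 × 10⁻²¹)² / (2 × 1.673 × 10⁻²⁷) = 4.050 × 10⁻¹⁵ J = 25.3 keV.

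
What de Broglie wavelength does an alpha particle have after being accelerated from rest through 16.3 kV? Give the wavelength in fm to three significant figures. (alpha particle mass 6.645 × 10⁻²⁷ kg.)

λ = 79.5 fm

KE = 2eV = 2 × 1.602 × 10⁻¹⁹ × 1.630 × 10⁴ = 5.223 × 10⁻¹⁵ J.
p = √(2mKE) = √(2 × 6.645 × 10⁻²⁷ × 5.223 × 10⁻¹⁵) = 8.331 × 10⁻²¹ kg·m/s.
λ = h/p = 6.626 × 10⁻³⁴ / 8.331 × 10⁻²¹ = 7.95 × 10⁻¹⁴ m = 79.5 fm.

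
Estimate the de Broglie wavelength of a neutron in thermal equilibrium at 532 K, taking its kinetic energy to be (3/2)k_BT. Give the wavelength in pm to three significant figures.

KE = (3/2)k_BT = 1.5 × 1.381 × 10⁻²³ × 532 = 1.102 × 10⁻²⁰ J.
p = √(2mKE) = √(2 × 1.675 × 10⁻²⁷ × 1.102 × 10⁻²⁰) = 6.076 × 10⁻²⁴ kg·m/s.
λ = h/p = 1.09 × 10⁻¹⁰ m = 109 pm.

λ = 109 pm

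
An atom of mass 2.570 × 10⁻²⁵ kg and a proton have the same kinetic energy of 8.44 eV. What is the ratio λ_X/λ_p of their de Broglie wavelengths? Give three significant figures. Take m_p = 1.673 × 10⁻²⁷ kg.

λ_X/λ_p = 0.0807

At fixed KE, p = √(2mKE) so λ = h/p ∝ 1/√m.
λ_X/λ_p = √(m_p/m_X) = √(1.673 × 10⁻²⁷/2.570 × 10⁻²⁵) = √(6.510 × 10⁻³) = 0.0807.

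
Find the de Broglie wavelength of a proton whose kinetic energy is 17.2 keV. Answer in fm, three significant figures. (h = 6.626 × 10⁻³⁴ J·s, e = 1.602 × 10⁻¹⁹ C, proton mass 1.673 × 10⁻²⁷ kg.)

λ = 218 fm

KE = 17.2 keV = 2.755 × 10⁻¹⁵ J.
p = √(2mKE) = √(2 × 1.673 × 10⁻²⁷ × 2.755 × 10⁻¹⁵) = 3.036 × 10⁻²¹ kg·m/s.
λ = h/p = 6.626 × 10⁻³⁴ / 3.036 × 10⁻²¹ = 2.18 × 10⁻¹³ m = 218 fm.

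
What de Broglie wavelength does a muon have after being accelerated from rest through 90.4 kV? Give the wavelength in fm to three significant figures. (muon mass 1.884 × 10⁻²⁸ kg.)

λ = 284 fm

KE = eV = 1.602 × 10⁻¹⁹ × 9.040 × 10⁴ = 1.448 × 10⁻¹⁴ J.
p = √(2mKE) = √(2 × 1.884 × 10⁻²⁸ × 1.448 × 10⁻¹⁴) = 2.336 × 10⁻²¹ kg·m/s.
λ = h/p = 6.626 × 10⁻³⁴ / 2.336 × 10⁻²¹ = 2.84 × 10⁻¹³ m = 284 fm.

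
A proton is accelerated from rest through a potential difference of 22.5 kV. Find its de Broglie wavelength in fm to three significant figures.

λ = 191 fm

KE = eV = 1.602 × 10⁻¹⁹ × 2.250 × 10⁴ = 3.605 × 10⁻¹⁵ J.
p = √(2mKE) = √(2 × 1.673 × 10⁻²⁷ × 3.605 × 10⁻¹⁵) = 3.473 × 10⁻²¹ kg·m/s.
λ = h/p = 6.626 × 10⁻³⁴ / 3.473 × 10⁻²¹ = 1.91 × 10⁻¹³ m = 191 fm.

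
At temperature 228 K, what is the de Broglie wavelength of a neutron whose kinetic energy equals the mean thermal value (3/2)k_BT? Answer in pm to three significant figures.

KE = (3/2)k_BT = 1.5 × 1.381 × 10⁻²³ × 228 = 4.723 × 10⁻²¹ J.
p = √(2mKE) = √(2 × 1.675 × 10⁻²⁷ × 4.723 × 10⁻²¹) = 3.978 × 10⁻²⁴ kg·m/s.
λ = h/p = 1.67 × 10⁻¹⁰ m = 167 pm.

λ = 167 pm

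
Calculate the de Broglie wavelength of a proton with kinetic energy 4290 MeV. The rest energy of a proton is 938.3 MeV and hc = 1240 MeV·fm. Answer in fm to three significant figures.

λ = 0.241 fm

Total energy E = KE + m₀c² = 4290 + 938.3 = 5228.3 MeV.
(pc)² = E² − (m₀c²)² = (5228.3)² − (938.3)² = 2.645 × 10⁷ MeV², so pc = 5143 MeV.
λ = hc/(pc) = 1240 MeV·fm / 5143 MeV = 0.241 fm.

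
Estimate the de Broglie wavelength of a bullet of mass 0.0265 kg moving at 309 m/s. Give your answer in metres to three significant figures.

λ = 8.09 × 10⁻³⁵ m

p = mv = 0.0265 × 309 = 8.189 kg·m/s.
λ = h/p = 6.626 × 10⁻³⁴ / 8.189 = 8.09 × 10⁻³⁵ m.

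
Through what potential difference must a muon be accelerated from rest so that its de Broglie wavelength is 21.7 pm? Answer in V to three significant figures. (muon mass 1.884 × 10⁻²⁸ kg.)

V = 15.4 V

p = h/λ = 6.626 × 10⁻³⁴ / 2.170 × 10⁻¹¹ = 3.053 × 10⁻²³ kg·m/s.
KE = p²/(2m) = 2.474 × 10⁻¹⁸ J.
V = KE/e = 2.474 × 10⁻¹⁸ / (1.602 × 10⁻¹⁹) = 15.4 V.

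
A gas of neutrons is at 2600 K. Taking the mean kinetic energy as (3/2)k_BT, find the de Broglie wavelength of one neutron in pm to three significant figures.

λ = 49.3 pm

KE = (3/2)k_BT = 1.5 × 1.381 × 10⁻²³ × 2600 = 5.386 × 10⁻²⁰ J.
p = √(2mKE) = √(2 × 1.675 × 10⁻²⁷ × 5.386 × 10⁻²⁰) = 1.343 × 10⁻²³ kg·m/s.
λ = h/p = 4.93 × 10⁻¹¹ m = 49.3 pm.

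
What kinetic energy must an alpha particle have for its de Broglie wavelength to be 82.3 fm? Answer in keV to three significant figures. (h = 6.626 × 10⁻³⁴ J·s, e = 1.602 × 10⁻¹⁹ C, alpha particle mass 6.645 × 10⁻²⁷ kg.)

KE = 30.4 keV

p = h/λ = 6.626 × 10⁻³⁴ / 8.230 × 10⁻¹⁴ = 8.051 × 10⁻²¹ kg·m/s.
KE = p²/(2m) = (8.051 × 10⁻²¹)² / (2 × 6.645 × 10⁻²⁷) = 4.877 × 10⁻¹⁵ J = 30.4 keV.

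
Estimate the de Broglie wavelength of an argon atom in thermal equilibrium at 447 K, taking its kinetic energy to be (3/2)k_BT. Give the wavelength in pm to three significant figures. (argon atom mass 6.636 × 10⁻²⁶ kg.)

KE = (3/2)k_BT = 1.5 × 1.381 × 10⁻²³ × 447 = 9.260 × 10⁻²¹ J.
p = √(2mKE) = √(2 × 6.636 × 10⁻²⁶ × 9.260 × 10⁻²¹) = 3.506 × 10⁻²³ kg·m/s.
λ = h/p = 1.89 × 10⁻¹¹ m = 18.9 pm.

λ = 18.9 pm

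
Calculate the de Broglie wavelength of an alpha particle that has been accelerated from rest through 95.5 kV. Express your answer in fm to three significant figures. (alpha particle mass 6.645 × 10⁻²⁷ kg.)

KE = 2eV = 2 × 1.602 × 10⁻¹⁹ × 9.550 × 10⁴ = 3.060 × 10⁻¹⁴ J.
p = √(2mKE) = √(2 × 6.645 × 10⁻²⁷ × 3.060 × 10⁻¹⁴) = 2.017 × 10⁻²⁰ kg·m/s.
λ = h/p = 6.626 × 10⁻³⁴ / 2.017 × 10⁻²⁰ = 3.29 × 10⁻¹⁴ m = 32.9 fm.

λ = 32.9 fm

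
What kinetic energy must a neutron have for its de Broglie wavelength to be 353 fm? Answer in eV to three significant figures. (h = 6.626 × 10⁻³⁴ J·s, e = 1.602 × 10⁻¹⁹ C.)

p = h/λ = 6.626 × 10⁻³⁴ / 3.530 × 10⁻¹³ = 1.877 × 10⁻²¹ kg·m/s.
KE = p²/(2m) = (1.877 × 10⁻²¹)² / (2 × 1.675 × 10⁻²⁷) = 1.052 × 10⁻¹⁵ J = 6570 eV.

KE = 6570 eV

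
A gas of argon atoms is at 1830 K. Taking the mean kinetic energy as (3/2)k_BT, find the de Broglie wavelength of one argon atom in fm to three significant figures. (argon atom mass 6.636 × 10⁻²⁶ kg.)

λ = 9340 fm

KE = (3/2)k_BT = 1.5 × 1.381 × 10⁻²³ × 1830 = 3.791 × 10⁻²⁰ J.
p = √(2mKE) = √(2 × 6.636 × 10⁻²⁶ × 3.791 × 10⁻²⁰) = 7.093 × 10⁻²³ kg·m/s.
λ = h/p = 9.34 × 10⁻¹² m = 9340 fm.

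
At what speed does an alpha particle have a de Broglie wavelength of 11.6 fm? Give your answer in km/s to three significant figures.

v = 8600 km/s

p = h/λ = 6.626 × 10⁻³⁴ / 1.160 × 10⁻¹⁴ = 5.712 × 10⁻²⁰ kg·m/s.
v = p/m = 5.712 × 10⁻²⁰ / 6.645 × 10⁻²⁷ = 8.60 × 10⁶ m/s = 8600 km/s.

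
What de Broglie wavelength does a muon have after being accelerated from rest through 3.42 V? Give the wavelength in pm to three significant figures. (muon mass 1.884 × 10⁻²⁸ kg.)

λ = 46.1 pm

KE = eV = 1.602 × 10⁻¹⁹ × 3.420 = 5.479 × 10⁻¹⁹ J.
p = √(2mKE) = √(2 × 1.884 × 10⁻²⁸ × 5.479 × 10⁻¹⁹) = 1.437 × 10⁻²³ kg·m/s.
λ = h/p = 6.626 × 10⁻³⁴ / 1.437 × 10⁻²³ = 4.61 × 10⁻¹¹ m = 46.1 pm.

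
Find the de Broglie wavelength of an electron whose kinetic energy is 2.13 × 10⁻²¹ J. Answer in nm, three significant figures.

λ = 10.6 nm

p = √(2mKE) = √(2 × 9.109 × 10⁻³¹ × 2.130 × 10⁻²¹) = 6.229 × 10⁻²⁶ kg·m/s.
λ = h/p = 6.626 × 10⁻³⁴ / 6.229 × 10⁻²⁶ = 1.06 × 10⁻⁸ m = 10.6 nm.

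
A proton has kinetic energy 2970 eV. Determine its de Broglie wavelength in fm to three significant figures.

λ = 525 fm

KE = 2970 eV = 4.758 × 10⁻¹⁶ J.
p = √(2mKE) = √(2 × 1.673 × 10⁻²⁷ × 4.758 × 10⁻¹⁶) = 1.262 × 10⁻²¹ kg·m/s.
λ = h/p = 6.626 × 10⁻³⁴ / 1.262 × 10⁻²¹ = 5.25 × 10⁻¹³ m = 525 fm.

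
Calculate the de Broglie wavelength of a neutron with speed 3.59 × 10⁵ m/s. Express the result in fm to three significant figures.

p = mv = 1.675 × 10⁻²⁷ × 3.59 × 10⁵ = 6.013 × 10⁻²² kg·m/s.
λ = h/p = 6.626 × 10⁻³⁴ / 6.013 × 10⁻²² = 1.10 × 10⁻¹² m = 1100 fm.

λ = 1100 fm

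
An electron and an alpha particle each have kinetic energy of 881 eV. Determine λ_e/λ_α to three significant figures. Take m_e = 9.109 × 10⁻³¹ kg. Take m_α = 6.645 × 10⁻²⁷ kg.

At fixed KE, p = √(2mKE) so λ = h/p ∝ 1/√m.
λ_e/λ_α = √(m_α/m_e) = √(6.645 × 10⁻²⁷/9.109 × 10⁻³¹) = √(7295) = 85.4.

λ_e/λ_α = 85.4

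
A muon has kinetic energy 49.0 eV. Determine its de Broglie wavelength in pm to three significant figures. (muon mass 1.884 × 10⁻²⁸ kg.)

KE = 49.0 eV = 7.850 × 10⁻¹⁸ J.
p = √(2mKE) = √(2 × 1.884 × 10⁻²⁸ × 7.850 × 10⁻¹⁸) = 5.439 × 10⁻²³ kg·m/s.
λ = h/p = 6.626 × 10⁻³⁴ / 5.439 × 10⁻²³ = 1.22 × 10⁻¹¹ m = 12.2 pm.

λ = 12.2 pm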